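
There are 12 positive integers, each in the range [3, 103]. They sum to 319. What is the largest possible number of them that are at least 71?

4

If k of the values are ≥ 71, the total is ≥ 71k + 3(12 − k).
Setting 71k + 3(12 − k) ≤ 319 gives 68k ≤ 283, so k ≤ 4.
k = 4 is achieved by 4 values at 71 and 8 at 3, total 308; add 11 to one value (staying below 71) to reach 319.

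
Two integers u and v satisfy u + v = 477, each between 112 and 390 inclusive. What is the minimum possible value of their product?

uv = u(477 − u) is concave in u, so over [112, 365] it is minimized at an endpoint.
The extreme feasible split is u = 112, v = 365, giving uv = 40880.

40880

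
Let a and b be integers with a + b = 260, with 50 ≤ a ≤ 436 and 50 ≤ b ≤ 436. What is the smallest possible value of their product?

ab = a(260 − a) is concave in a, so over [50, 210] it is minimized at an endpoint.
The extreme feasible split is a = 50, b = 210, giving ab = 10500.

10500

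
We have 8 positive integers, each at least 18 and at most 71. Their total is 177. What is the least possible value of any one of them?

To make one integer as small as possible, make the other 7 as large as possible.
The other 7 can take up 7 × 71 = 497 ≥ 177 − 18, so one integer can sit at its floor of 18.
Achievable: one at 18 and the other 7 totalling 159, which fits since 7 × 18 ≤ 159 ≤ 7 × 71.

18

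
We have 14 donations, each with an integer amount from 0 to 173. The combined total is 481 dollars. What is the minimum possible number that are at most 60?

7

Let j be the number exceeding 60. Then the total is ≥ 61·j + 0·(14 − j) = 0 + 61j.
So 61j ≤ 481 and j ≤ 7; hence at least 14 − 7 = 7 are ≤ 60.
Exactly 7 works: 7 values at 0 and 7 at 61 total 427; raise one of the low values by 54 (still ≤ 60) to hit 481.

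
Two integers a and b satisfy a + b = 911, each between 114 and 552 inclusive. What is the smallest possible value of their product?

ab = a(911 − a) is concave in a, so over [359, 552] it is minimized at an endpoint.
At the endpoint a = 359, b = 911 − 359 = 552, so ab = 359 × 552 = 198168.

198168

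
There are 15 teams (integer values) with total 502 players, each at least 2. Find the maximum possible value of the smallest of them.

If every one of the 15 were at least 34, the total would be at least 15 × 34 = 510 > 502.
Achievable: 8 of them at 33 and 7 at 34 total 502.

33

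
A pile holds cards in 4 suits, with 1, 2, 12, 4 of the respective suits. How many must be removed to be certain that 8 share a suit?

15

In the worst case you take as many as possible of each suit without reaching 8: 1 + 2 + 7 + 4 = 14.
The next one must give 8 of some suit, so 14 + 1 = 15.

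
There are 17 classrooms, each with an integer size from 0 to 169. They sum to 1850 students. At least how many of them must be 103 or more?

Each value short of 103 is at most 102, costing at least 169 − 102 = 67 against the maximum total of 2873.
We can afford to lose at most 2873 − 1850 = 1023, so at most ⌊1023/67⌋ = 15 fall short, and at least 2 are ≥ 103.
Exactly 2 works: 2 values at 169 and 15 at 102 total 1868; lower one of the high values by 18 (still ≥ 103) to hit 1850.

2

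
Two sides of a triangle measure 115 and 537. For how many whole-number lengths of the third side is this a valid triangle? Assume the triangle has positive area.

The triangle inequality gives |115 − 537| < c < 115 + 537, i.e. 422 < c < 652.
So c can be any integer from 423 to 651: 229 values.

229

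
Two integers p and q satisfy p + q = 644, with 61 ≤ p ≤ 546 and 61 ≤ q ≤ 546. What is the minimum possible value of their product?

53508

pq = p(644 − p) is concave in p, so over [98, 546] it is minimized at an endpoint.
The extreme feasible split is p = 98, q = 546, giving pq = 53508.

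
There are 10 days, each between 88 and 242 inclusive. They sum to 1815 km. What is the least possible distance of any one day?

Minimizing one value means maximizing the remaining 9.
The other 9 can take up 9 × 242 = 2178 ≥ 1815 − 88, so one day can sit at its floor of 88.
Achievable: one at 88 and the other 9 totalling 1727, which fits since 9 × 88 ≤ 1727 ≤ 9 × 242.

88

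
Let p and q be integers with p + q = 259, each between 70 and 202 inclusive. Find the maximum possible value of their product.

16770

For a fixed sum, the product pq is largest when p and q are as close as possible.
Taking p = 129 and q = 130 (both in [70, 202]) gives pq = 16770.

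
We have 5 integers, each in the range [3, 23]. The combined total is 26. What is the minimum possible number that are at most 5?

2

If only k of them are at most 5, the other 5 − k are at least 6, so the total is at least (5 − k)·6 + k·3.
This is ≤ 26, so (5 − k)·6 + 3k ≤ 26, which gives k ≥ 2.
Exactly 2 works: 2 values at 3 and 3 at 6 total 24; raise one of the low values by 2 (still ≤ 5) to hit 26.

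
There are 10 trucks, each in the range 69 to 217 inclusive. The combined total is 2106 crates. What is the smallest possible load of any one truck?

153

To make one truck as small as possible, make the other 9 as large as possible.
The other 9 contribute at most 9 × 217 = 1953, leaving at least 2106 − 1953 = 153.
Since 153 ≥ 69, this is achievable: one at 153 and 9 at 217.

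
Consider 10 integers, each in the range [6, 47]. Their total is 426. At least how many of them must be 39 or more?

Each value short of 39 is at most 38, costing at least 47 − 38 = 9 against the maximum total of 470.
We can afford to lose at most 470 − 426 = 44, so at most ⌊44/9⌋ = 4 fall short, and at least 6 are ≥ 39.
Exactly 6 works: 6 values at 47 and 4 at 38 total 434; lower one of the high values by 8 (still ≥ 39) to hit 426.

6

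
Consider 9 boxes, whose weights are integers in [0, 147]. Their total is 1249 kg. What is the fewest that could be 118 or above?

7

Each value short of 118 is at most 117, costing at least 147 − 117 = 30 against the maximum total of 1323.
We can afford to lose at most 1323 − 1249 = 74, so at most ⌊74/30⌋ = 2 fall short, and at least 7 are ≥ 118.
Exactly 7 works: 7 values at 147 and 2 at 117 total 1263; lower one of the high values by 14 (still ≥ 118) to hit 1249.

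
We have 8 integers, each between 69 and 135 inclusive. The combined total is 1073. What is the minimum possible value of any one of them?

To make one integer as small as possible, make the other 7 as large as possible.
The other 7 contribute at most 7 × 135 = 945, leaving at least 1073 − 945 = 128.
Since 128 ≥ 69, this is achievable: one at 128 and 7 at 135.

128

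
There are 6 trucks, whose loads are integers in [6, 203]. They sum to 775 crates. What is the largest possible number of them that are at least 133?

If k of the values are ≥ 133, the total is ≥ 133k + 6(6 − k).
Setting 133k + 6(6 − k) ≤ 775 gives 127k ≤ 739, so k ≤ 5.
k = 5 is achieved by 5 values at 133 and 1 at 6, total 671; add 104 to one value (staying below 133) to reach 775.

5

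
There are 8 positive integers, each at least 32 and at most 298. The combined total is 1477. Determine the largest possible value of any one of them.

298

Maximizing one value means minimizing the remaining 7.
The other 7 contribute at least 7 × 32 = 224, leaving at most 1477 − 224 = 1253.
But each integer is capped at 298, so the maximum is 298.
Achievable: one at 298 and the other 7 totalling 1179, which fits since 7 × 32 ≤ 1179 ≤ 7 × 298.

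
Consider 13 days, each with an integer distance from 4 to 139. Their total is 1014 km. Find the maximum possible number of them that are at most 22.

Suppose k of them are at most 22. Those contribute at most 22 each and the rest at most 139 each.
So the total is at most 22k + 139(13 − k) = 1807 − 117k. This must still be ≥ 1014, so k ≤ 6.
k = 6 is achieved by 6 values at 22 and 7 at 139, total 1105; lower one of the 139's by 91 (still > 22) to reach 1014.

6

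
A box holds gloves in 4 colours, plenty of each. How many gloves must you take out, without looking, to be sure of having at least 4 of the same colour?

13

In the worst case you draw 3 of each of the 4 colours: 4 × 3 = 12.
One more forces 4 of some colour, so 12 + 1 = 13.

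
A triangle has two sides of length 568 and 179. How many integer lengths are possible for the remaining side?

The triangle inequality gives |568 − 179| < c < 568 + 179, i.e. 389 < c < 747.
So c can be any integer from 390 to 746: 357 values.

357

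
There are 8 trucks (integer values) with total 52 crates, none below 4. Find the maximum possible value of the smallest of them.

6

If every one of the 8 were at least 7, the total would be at least 8 × 7 = 56 > 52.
Equality holds with 4 values of 6 and 4 values of 7.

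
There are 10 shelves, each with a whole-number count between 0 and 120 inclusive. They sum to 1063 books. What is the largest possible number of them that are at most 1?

Suppose k of them are at most 1. Those contribute at most 1 each and the rest at most 120 each.
So the total is at most 1k + 120(10 − k) = 1200 − 119k. This must still be ≥ 1063, so k ≤ 1.
k = 1 is achieved by 1 value at 1 and 9 at 120, total 1081; lower one of the 120's by 18 (still > 1) to reach 1063.

1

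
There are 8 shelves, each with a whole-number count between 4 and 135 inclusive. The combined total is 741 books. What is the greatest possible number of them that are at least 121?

Suppose k of them are at least 121. Those contribute at least 121 each and the other 8 − k at least 4 each.
So the total is at least 121k + 4(8 − k) = 32 + 117k. This must be ≤ 741, giving k ≤ 6.
k = 6 is achieved by 6 values at 121 and 2 at 4, total 734; add 7 to one value (staying below 121) to reach 741.

6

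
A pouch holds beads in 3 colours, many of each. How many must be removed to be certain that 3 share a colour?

7

In the worst case you draw 2 of each of the 3 colours: 3 × 2 = 6.
One more forces 3 of some colour, so 6 + 1 = 7.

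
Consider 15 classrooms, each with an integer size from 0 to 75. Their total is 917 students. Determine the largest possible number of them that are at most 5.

Suppose k of them are at most 5. Those contribute at most 5 each and the rest at most 75 each.
So the total is at most 5k + 75(15 − k) = 1125 − 70k. This must still be ≥ 917, so k ≤ 2.
k = 2 is achieved by 2 values at 5 and 13 at 75, total 985; lower one of the 75's by 68 (still > 5) to reach 917.

2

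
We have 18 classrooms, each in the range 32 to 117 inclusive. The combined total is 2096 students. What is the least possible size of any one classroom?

107

Minimizing one value means maximizing the remaining 17.
The other 17 contribute at most 17 × 117 = 1989, leaving at least 2096 − 1989 = 107.
Since 107 ≥ 32, this is achievable: one at 107 and 17 at 117.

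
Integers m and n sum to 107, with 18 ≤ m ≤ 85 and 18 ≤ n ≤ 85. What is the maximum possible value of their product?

mn = m(107 − m) is maximized when m is as near 107/2 as the bounds allow.
Taking m = 53 and n = 54 (both in [18, 85]) gives mn = 2862.

2862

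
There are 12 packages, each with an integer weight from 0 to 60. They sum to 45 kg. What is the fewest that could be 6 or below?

6

Let j be the number exceeding 6. Then the total is ≥ 7·j + 0·(12 − j) = 0 + 7j.
So 7j ≤ 45 and j ≤ 6; hence at least 12 − 6 = 6 are ≤ 6.
Exactly 6 works: 6 values at 0 and 6 at 7 total 42; raise one of the low values by 3 (still ≤ 6) to hit 45.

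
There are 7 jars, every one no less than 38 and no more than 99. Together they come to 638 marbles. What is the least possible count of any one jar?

Minimizing one value means maximizing the remaining 6.
The other 6 contribute at most 6 × 99 = 594, leaving at least 638 − 594 = 44.
Since 44 ≥ 38, this is achievable: one at 44 and 6 at 99.

44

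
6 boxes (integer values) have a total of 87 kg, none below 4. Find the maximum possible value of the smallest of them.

If every one of the 6 were at least 15, the total would be at least 6 × 15 = 90 > 87.
Equality holds with 3 values of 14 and 3 values of 15.

14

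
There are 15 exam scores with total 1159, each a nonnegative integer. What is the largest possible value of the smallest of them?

77

The average is 1159/15 < 78, so some value is ≤ 77.
Taking 11 copies of 77 and 4 copies of 78 gives exactly 1159, so 77 is attained.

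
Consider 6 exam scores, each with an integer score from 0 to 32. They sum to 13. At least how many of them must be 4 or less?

4

Each value above 4 is at least 5, contributing at least 5 − 0 = 5 above the floor 0.
The sum exceeds the floor total 0 by 13, so at most ⌊13/5⌋ = 2 exceed 4, and at least 4 are ≤ 4.
Exactly 4 works: 4 values at 0 and 2 at 5 total 10; raise one of the low values by 3 (still ≤ 4) to hit 13.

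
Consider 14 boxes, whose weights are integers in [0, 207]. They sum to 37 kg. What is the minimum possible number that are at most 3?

If only k of them are at most 3, the other 14 − k are at least 4, so the total is at least (14 − k)·4 + k·0.
This is ≤ 37, so (14 − k)·4 + 0k ≤ 37, which gives k ≥ 5.
Exactly 5 works: 5 values at 0 and 9 at 4 total 36; raise one of the low values by 1 (still ≤ 3) to hit 37.

5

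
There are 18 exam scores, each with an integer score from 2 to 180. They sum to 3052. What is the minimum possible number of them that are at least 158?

Suppose at most 18 − j of them reach 158; then j values are ≤ 157 and the rest ≤ 180.
The total is then ≤ 157·j + 180·(18 − j) = 3240 − 23j. For this to be ≥ 3052 we need j ≤ 8, so at least 18 − 8 = 10 must reach 158.
Exactly 10 works: 10 values at 180 and 8 at 157 total 3056; lower one of the high values by 4 (still ≥ 158) to hit 3052.

10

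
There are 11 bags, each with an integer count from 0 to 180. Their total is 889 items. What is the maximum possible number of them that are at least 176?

5

Suppose k of them are at least 176. Those contribute at least 176 each and the other 11 − k at least 0 each.
So the total is at least 176k + 0(11 − k) = 0 + 176k. This must be ≤ 889, giving k ≤ 5.
k = 5 is achieved by 5 values at 176 and 6 at 0, total 880; add 9 to one value (staying below 176) to reach 889.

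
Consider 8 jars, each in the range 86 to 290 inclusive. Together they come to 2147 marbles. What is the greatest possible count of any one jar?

290

Maximizing one value means minimizing the remaining 7.
The other 7 contribute at least 7 × 86 = 602, leaving at most 2147 − 602 = 1545.
But each jar is capped at 290, so the maximum is 290.
Achievable: one at 290 and the other 7 totalling 1857, which fits since 7 × 86 ≤ 1857 ≤ 7 × 290.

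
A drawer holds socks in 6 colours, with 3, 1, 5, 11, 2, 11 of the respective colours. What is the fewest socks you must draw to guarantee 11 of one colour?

In the worst case you take as many as possible of each colour without reaching 11: 3 + 1 + 5 + 10 + 2 + 10 = 31.
The next one must give 11 of some colour, so 31 + 1 = 32.

32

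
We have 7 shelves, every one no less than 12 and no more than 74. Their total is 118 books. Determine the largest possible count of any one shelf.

Maximizing one value means minimizing the remaining 6.
The other 6 contribute at least 6 × 12 = 72, leaving at most 118 − 72 = 46.
Since 46 ≤ 74, this is achievable: one at 46 and 6 at 12.

46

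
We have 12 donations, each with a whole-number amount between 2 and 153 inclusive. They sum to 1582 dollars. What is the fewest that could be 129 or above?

2

Each value short of 129 is at most 128, costing at least 153 − 128 = 25 against the maximum total of 1836.
We can afford to lose at most 1836 − 1582 = 254, so at most ⌊254/25⌋ = 10 fall short, and at least 2 are ≥ 129.
Exactly 2 works: 2 values at 153 and 10 at 128 total 1586; lower one of the high values by 4 (still ≥ 129) to hit 1582.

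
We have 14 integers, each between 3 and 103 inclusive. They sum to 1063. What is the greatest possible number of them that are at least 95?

11

Suppose k of them are at least 95. Those contribute at least 95 each and the other 14 − k at least 3 each.
So the total is at least 95k + 3(14 − k) = 42 + 92k. This must be ≤ 1063, giving k ≤ 11.
k = 11 is achieved by 11 values at 95 and 3 at 3, total 1054; add 9 to one value (staying below 95) to reach 1063.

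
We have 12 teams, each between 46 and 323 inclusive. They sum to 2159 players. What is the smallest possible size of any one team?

46

Minimizing one value means maximizing the remaining 11.
The other 11 can take up 11 × 323 = 3553 ≥ 2159 − 46, so one team can sit at its floor of 46.
Achievable: one at 46 and the other 11 totalling 2113, which fits since 11 × 46 ≤ 2113 ≤ 11 × 323.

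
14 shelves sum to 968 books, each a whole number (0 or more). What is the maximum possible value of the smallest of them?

69

The 14 values sum to 968, so their minimum is at most ⌊968/14⌋ = 69.
Equality holds with 12 values of 69 and 2 values of 70.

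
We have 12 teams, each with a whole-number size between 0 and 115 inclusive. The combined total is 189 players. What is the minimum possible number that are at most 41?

8

If only k of them are at most 41, the other 12 − k are at least 42, so the total is at least (12 − k)·42 + k·0.
This is ≤ 189, so (12 − k)·42 + 0k ≤ 189, which gives k ≥ 8.
Exactly 8 works: 8 values at 0 and 4 at 42 total 168; raise one of the low values by 21 (still ≤ 41) to hit 189.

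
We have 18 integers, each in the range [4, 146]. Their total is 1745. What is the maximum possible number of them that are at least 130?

Suppose k of them are at least 130. Those contribute at least 130 each and the other 18 − k at least 4 each.
So the total is at least 130k + 4(18 − k) = 72 + 126k. This must be ≤ 1745, giving k ≤ 13.
k = 13 is achieved by 13 values at 130 and 5 at 4, total 1710; add 35 to one value (staying below 130) to reach 1745.

13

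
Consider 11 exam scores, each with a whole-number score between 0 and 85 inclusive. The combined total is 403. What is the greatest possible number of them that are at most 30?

Each value at 30 or below falls at least 85 − 30 = 55 short of the ceiling 85.
The ceiling total is 11 × 85 = 935, and we need 403, so at most ⌊(935 − 403)/55⌋ = 9 can be that low.
k = 9 is achieved by 9 values at 30 and 2 at 85, total 440; lower one of the 85's by 37 (still > 30) to reach 403.

9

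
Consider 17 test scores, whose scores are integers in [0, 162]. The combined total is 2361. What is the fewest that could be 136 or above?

Each value short of 136 is at most 135, costing at least 162 − 135 = 27 against the maximum total of 2754.
We can afford to lose at most 2754 − 2361 = 393, so at most ⌊393/27⌋ = 14 fall short, and at least 3 are ≥ 136.
Exactly 3 works: 3 values at 162 and 14 at 135 total 2376; lower one of the high values by 15 (still ≥ 136) to hit 2361.

3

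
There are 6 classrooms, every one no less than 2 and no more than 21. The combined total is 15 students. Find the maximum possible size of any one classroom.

Maximizing one value means minimizing the remaining 5.
The other 5 contribute at least 5 × 2 = 10, leaving at most 15 − 10 = 5.
Since 5 ≤ 21, this is achievable: one at 5 and 5 at 2.

5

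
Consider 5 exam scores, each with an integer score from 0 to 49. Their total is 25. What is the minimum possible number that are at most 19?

Let j be the number exceeding 19. Then the total is ≥ 20·j + 0·(5 − j) = 0 + 20j.
So 20j ≤ 25 and j ≤ 1; hence at least 5 − 1 = 4 are ≤ 19.
Exactly 4 works: 4 values at 0 and 1 at 20 total 20; raise one of the low values by 5 (still ≤ 19) to hit 25.

4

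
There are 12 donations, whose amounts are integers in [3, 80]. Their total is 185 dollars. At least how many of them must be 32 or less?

8

Let j be the number exceeding 32. Then the total is ≥ 33·j + 3·(12 − j) = 36 + 30j.
So 30j ≤ 149 and j ≤ 4; hence at least 12 − 4 = 8 are ≤ 32.
Exactly 8 works: 8 values at 3 and 4 at 33 total 156; raise one of the low values by 29 (still ≤ 32) to hit 185.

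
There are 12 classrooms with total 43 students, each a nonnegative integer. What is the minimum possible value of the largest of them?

Some value must be at least ⌈43/12⌉ = 4, since 12 × 3 = 36 < 43.
Achievable: 7 of them at 4 and 5 at 3 total 43.

4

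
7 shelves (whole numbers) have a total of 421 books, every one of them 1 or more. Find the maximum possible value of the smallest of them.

The average is 421/7 < 61, so some value is ≤ 60.
Achievable: 6 of them at 60 and 1 at 61 total 421.

60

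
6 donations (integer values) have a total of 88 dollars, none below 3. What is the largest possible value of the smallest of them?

14

The average is 88/6 < 15, so some value is ≤ 14.
Achievable: 2 of them at 14 and 4 at 15 total 88.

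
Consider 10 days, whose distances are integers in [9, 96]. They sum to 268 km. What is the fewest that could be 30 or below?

2

Each value above 30 is at least 31, contributing at least 31 − 9 = 22 above the floor 9.
The sum exceeds the floor total 90 by 178, so at most ⌊178/22⌋ = 8 exceed 30, and at least 2 are ≤ 30.
Exactly 2 works: 2 values at 9 and 8 at 31 total 266; raise one of the low values by 2 (still ≤ 30) to hit 268.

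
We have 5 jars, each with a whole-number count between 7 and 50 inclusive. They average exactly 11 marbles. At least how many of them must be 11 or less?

1

The total is 5 × 11 = 55.
If only k of them are at most 11, the other 5 − k are at least 12, so the total is at least (5 − k)·12 + k·7.
This is ≤ 55, so (5 − k)·12 + 7k ≤ 55, which gives k ≥ 1.
Exactly 1 works: 1 value at 7 and 4 at 12 total 55.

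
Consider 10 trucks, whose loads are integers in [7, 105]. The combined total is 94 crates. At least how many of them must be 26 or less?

Each value above 26 is at least 27, contributing at least 27 − 7 = 20 above the floor 7.
The sum exceeds the floor total 70 by 24, so at most ⌊24/20⌋ = 1 exceed 26, and at least 9 are ≤ 26.
Exactly 9 works: 9 values at 7 and 1 at 27 total 90; raise one of the low values by 4 (still ≤ 26) to hit 94.

9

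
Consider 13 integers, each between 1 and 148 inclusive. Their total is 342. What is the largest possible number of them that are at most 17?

Suppose k of them are at most 17. Those contribute at most 17 each and the rest at most 148 each.
So the total is at most 17k + 148(13 − k) = 1924 − 131k. This must still be ≥ 342, so k ≤ 12.
k = 12 is achieved by 12 values at 17 and 1 at 148, total 352; lower one of the 148's by 10 (still > 17) to reach 342.

12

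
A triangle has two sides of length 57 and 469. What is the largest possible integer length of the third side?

525

The third side must be less than 57 + 469 = 526.
The largest integer below 526 is 525.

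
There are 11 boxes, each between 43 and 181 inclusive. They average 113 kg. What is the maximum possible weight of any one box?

To make one box as large as possible, make the other 10 as small as possible.
The total is 11 × 113 = 1243.
The other 10 contribute at least 10 × 43 = 430, leaving at most 1243 − 430 = 813.
But each box is capped at 181, so the maximum is 181.
Achievable: one at 181 and the other 10 totalling 1062, which fits since 10 × 43 ≤ 1062 ≤ 10 × 181.

181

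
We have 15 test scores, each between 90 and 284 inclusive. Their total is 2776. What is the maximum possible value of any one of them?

To make one score as large as possible, make the other 14 as small as possible.
The other 14 contribute at least 14 × 90 = 1260, leaving at most 2776 − 1260 = 1516.
But each score is capped at 284, so the maximum is 284.
Achievable: one at 284 and the other 14 totalling 2492, which fits since 14 × 90 ≤ 2492 ≤ 14 × 284.

284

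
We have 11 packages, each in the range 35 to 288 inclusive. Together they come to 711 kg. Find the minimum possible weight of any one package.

Minimizing one value means maximizing the remaining 10.
The other 10 can take up 10 × 288 = 2880 ≥ 711 − 35, so one package can sit at its floor of 35.
Achievable: one at 35 and the other 10 totalling 676, which fits since 10 × 35 ≤ 676 ≤ 10 × 288.

35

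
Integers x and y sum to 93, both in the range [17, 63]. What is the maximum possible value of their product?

2162

For a fixed sum, the product xy is largest when x and y are as close as possible.
Taking x = 46 and y = 47 (both in [17, 63]) gives xy = 2162.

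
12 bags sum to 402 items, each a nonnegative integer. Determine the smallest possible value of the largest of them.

34

Some value must be at least ⌈402/12⌉ = 34, since 12 × 33 = 396 < 402.
Equality holds with 6 values of 34 and 6 values of 33.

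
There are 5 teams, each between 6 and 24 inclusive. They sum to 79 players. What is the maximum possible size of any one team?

24

Maximizing one value means minimizing the remaining 4.
The other 4 contribute at least 4 × 6 = 24, leaving at most 79 − 24 = 55.
But each team is capped at 24, so the maximum is 24.
Achievable: one at 24 and the other 4 totalling 55, which fits since 4 × 6 ≤ 55 ≤ 4 × 24.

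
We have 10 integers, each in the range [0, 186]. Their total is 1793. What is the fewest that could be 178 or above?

3

Each value short of 178 is at most 177, costing at least 186 − 177 = 9 against the maximum total of 1860.
We can afford to lose at most 1860 − 1793 = 67, so at most ⌊67/9⌋ = 7 fall short, and at least 3 are ≥ 178.
Exactly 3 works: 3 values at 186 and 7 at 177 total 1797; lower one of the high values by 4 (still ≥ 178) to hit 1793.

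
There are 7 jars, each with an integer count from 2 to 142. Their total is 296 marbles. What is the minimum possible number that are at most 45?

1

Let j be the number exceeding 45. Then the total is ≥ 46·j + 2·(7 − j) = 14 + 44j.
So 44j ≤ 282 and j ≤ 6; hence at least 7 − 6 = 1 are ≤ 45.
Exactly 1 works: 1 value at 2 and 6 at 46 total 278; raise one of the low values by 18 (still ≤ 45) to hit 296.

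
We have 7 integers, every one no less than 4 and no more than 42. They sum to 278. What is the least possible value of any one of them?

26

Minimizing one value means maximizing the remaining 6.
The other 6 contribute at most 6 × 42 = 252, leaving at least 278 − 252 = 26.
Since 26 ≥ 4, this is achievable: one at 26 and 6 at 42.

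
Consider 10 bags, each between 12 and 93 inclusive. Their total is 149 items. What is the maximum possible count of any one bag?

41

Maximizing one value means minimizing the remaining 9.
The other 9 contribute at least 9 × 12 = 108, leaving at most 149 − 108 = 41.
Since 41 ≤ 93, this is achievable: one at 41 and 9 at 12.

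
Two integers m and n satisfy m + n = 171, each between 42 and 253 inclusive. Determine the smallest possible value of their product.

5418

mn = m(171 − m) is concave in m, so over [42, 129] it is minimized at an endpoint.
At the endpoint m = 42, n = 171 − 42 = 129, so mn = 42 × 129 = 5418.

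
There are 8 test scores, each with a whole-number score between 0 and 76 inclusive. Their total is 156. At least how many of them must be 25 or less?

If only k of them are at most 25, the other 8 − k are at least 26, so the total is at least (8 − k)·26 + k·0.
This is ≤ 156, so (8 − k)·26 + 0k ≤ 156, which gives k ≥ 2.
Exactly 2 works: 2 values at 0 and 6 at 26 total 156.

2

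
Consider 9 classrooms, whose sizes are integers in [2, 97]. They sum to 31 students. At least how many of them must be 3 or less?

3

Each value above 3 is at least 4, contributing at least 4 − 2 = 2 above the floor 2.
The sum exceeds the floor total 18 by 13, so at most ⌊13/2⌋ = 6 exceed 3, and at least 3 are ≤ 3.
Exactly 3 works: 3 values at 2 and 6 at 4 total 30; raise one of the low values by 1 (still ≤ 3) to hit 31.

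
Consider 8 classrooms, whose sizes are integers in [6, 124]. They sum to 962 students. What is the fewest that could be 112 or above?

6

If only k of them are at least 112, the other 8 − k are at most 111, so the total is at most k·124 + (8 − k)·111.
This must reach 962, so k·124 + (8 − k)·111 ≥ 962, giving k ≥ 6.
Exactly 6 works: 6 values at 124 and 2 at 111 total 966; lower one of the high values by 4 (still ≥ 112) to hit 962.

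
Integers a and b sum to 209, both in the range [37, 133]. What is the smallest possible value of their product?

ab = a(209 − a) is concave in a, so over [76, 133] it is minimized at an endpoint.
At the endpoint a = 76, b = 209 − 76 = 133, so ab = 76 × 133 = 10108.

10108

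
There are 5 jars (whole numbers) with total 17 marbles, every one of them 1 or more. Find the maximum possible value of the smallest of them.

If every one of the 5 were at least 4, the total would be at least 5 × 4 = 20 > 17.
Taking 3 copies of 3 and 2 copies of 4 gives exactly 17, so 3 is attained.

3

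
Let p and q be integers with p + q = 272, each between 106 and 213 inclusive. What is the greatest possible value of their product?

18496

With p + q fixed, pq peaks when the two are closest together.
Taking p = 136 and q = 136 (both in [106, 213]) gives pq = 18496.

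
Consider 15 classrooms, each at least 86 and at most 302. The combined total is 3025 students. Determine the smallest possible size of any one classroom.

To make one classroom as small as possible, make the other 14 as large as possible.
The other 14 can take up 14 × 302 = 4228 ≥ 3025 − 86, so one classroom can sit at its floor of 86.
Achievable: one at 86 and the other 14 totalling 2939, which fits since 14 × 86 ≤ 2939 ≤ 14 × 302.

86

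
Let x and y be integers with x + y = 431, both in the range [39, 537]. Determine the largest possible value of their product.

xy = x(431 − x) is maximized when x is as near 431/2 as the bounds allow.
Taking x = 215 and y = 216 (both in [39, 537]) gives xy = 46440.

46440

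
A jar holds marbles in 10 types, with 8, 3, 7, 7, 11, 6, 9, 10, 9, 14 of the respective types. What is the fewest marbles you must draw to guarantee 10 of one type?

77

In the worst case you take as many as possible of each type without reaching 10: 8 + 3 + 7 + 7 + 9 + 6 + 9 + 9 + 9 + 9 = 76.
The next one must give 10 of some type, so 76 + 1 = 77.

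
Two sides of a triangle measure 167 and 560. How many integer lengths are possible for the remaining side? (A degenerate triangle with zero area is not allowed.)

333

The triangle inequality gives |167 − 560| < c < 167 + 560, i.e. 393 < c < 727.
So c can be any integer from 394 to 726: 333 values.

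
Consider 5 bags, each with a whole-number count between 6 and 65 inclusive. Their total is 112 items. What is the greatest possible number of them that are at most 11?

3

Each value at 11 or below falls at least 65 − 11 = 54 short of the ceiling 65.
The ceiling total is 5 × 65 = 325, and we need 112, so at most ⌊(325 − 112)/54⌋ = 3 can be that low.
k = 3 is achieved by 3 values at 11 and 2 at 65, total 163; lower one of the 65's by 51 (still > 11) to reach 112.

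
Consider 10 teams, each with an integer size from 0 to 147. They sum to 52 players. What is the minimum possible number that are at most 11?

Each value above 11 is at least 12, contributing at least 12 − 0 = 12 above the floor 0.
The sum exceeds the floor total 0 by 52, so at most ⌊52/12⌋ = 4 exceed 11, and at least 6 are ≤ 11.
Exactly 6 works: 6 values at 0 and 4 at 12 total 48; raise one of the low values by 4 (still ≤ 11) to hit 52.

6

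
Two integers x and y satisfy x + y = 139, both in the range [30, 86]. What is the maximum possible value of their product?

4830

With x + y fixed, xy peaks when the two are closest together.
Taking x = 69 and y = 70 (both in [30, 86]) gives xy = 4830.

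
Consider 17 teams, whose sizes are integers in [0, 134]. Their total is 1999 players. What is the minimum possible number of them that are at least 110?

6

Suppose at most 17 − j of them reach 110; then j values are ≤ 109 and the rest ≤ 134.
The total is then ≤ 109·j + 134·(17 − j) = 2278 − 25j. For this to be ≥ 1999 we need j ≤ 11, so at least 17 − 11 = 6 must reach 110.
Exactly 6 works: 6 values at 134 and 11 at 109 total 2003; lower one of the high values by 4 (still ≥ 110) to hit 1999.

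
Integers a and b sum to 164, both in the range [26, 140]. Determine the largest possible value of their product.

6724

With a + b fixed, ab peaks when the two are closest together.
Taking a = 82 and b = 82 (both in [26, 140]) gives ab = 6724.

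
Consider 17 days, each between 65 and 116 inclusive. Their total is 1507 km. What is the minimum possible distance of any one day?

65

To make one day as small as possible, make the other 16 as large as possible.
The other 16 can take up 16 × 116 = 1856 ≥ 1507 − 65, so one day can sit at its floor of 65.
Achievable: one at 65 and the other 16 totalling 1442, which fits since 16 × 65 ≤ 1442 ≤ 16 × 116.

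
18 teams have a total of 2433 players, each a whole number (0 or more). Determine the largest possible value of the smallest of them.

If every one of the 18 were at least 136, the total would be at least 18 × 136 = 2448 > 2433.
Taking 15 copies of 135 and 3 copies of 136 gives exactly 2433, so 135 is attained.

135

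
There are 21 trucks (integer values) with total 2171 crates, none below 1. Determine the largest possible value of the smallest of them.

103

The 21 values sum to 2171, so their minimum is at most ⌊2171/21⌋ = 103.
Equality holds with 13 values of 103 and 8 values of 104.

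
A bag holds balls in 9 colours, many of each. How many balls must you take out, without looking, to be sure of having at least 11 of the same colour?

91

In the worst case you draw 10 of each of the 9 colours: 9 × 10 = 90.
One more forces 11 of some colour, so 90 + 1 = 91.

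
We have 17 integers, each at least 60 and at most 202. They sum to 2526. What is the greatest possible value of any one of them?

202

To make one integer as large as possible, make the other 16 as small as possible.
The other 16 contribute at least 16 × 60 = 960, leaving at most 2526 − 960 = 1566.
But each integer is capped at 202, so the maximum is 202.
Achievable: one at 202 and the other 16 totalling 2324, which fits since 16 × 60 ≤ 2324 ≤ 16 × 202.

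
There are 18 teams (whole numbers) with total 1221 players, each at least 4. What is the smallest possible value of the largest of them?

68

The 18 values sum to 1221, so their maximum is at least ⌈1221/18⌉ = 68.
Achievable: 15 of them at 68 and 3 at 67 total 1221.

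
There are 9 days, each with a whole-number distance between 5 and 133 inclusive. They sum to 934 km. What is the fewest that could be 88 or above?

4

Each value short of 88 is at most 87, costing at least 133 − 87 = 46 against the maximum total of 1197.
We can afford to lose at most 1197 − 934 = 263, so at most ⌊263/46⌋ = 5 fall short, and at least 4 are ≥ 88.
Exactly 4 works: 4 values at 133 and 5 at 87 total 967; lower one of the high values by 33 (still ≥ 88) to hit 934.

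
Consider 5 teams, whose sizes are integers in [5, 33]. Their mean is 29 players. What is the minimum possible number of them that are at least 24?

3

The total is 5 × 29 = 145.
Suppose at most 5 − j of them reach 24; then j values are ≤ 23 and the rest ≤ 33.
The total is then ≤ 23·j + 33·(5 − j) = 165 − 10j. For this to be ≥ 145 we need j ≤ 2, so at least 5 − 2 = 3 must reach 24.
Exactly 3 works: 3 values at 33 and 2 at 23 total 145.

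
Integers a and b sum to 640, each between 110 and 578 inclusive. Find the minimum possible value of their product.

ab = a(640 − a) is concave in a, so over [110, 530] it is minimized at an endpoint.
At the endpoint a = 110, b = 640 − 110 = 530, so ab = 110 × 530 = 58300.

58300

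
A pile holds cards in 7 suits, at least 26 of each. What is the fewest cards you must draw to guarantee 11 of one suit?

In the worst case you draw 10 of each of the 7 suits: 7 × 10 = 70.
One more forces 11 of some suit, so 70 + 1 = 71.

71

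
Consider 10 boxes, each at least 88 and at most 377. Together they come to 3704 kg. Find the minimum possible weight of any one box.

311

Minimizing one value means maximizing the remaining 9.
The other 9 contribute at most 9 × 377 = 3393, leaving at least 3704 − 3393 = 311.
Since 311 ≥ 88, this is achievable: one at 311 and 9 at 377.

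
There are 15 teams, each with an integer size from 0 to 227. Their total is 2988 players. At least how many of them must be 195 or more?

If only k of them are at least 195, the other 15 − k are at most 194, so the total is at most k·227 + (15 − k)·194.
This must reach 2988, so k·227 + (15 − k)·194 ≥ 2988, giving k ≥ 3.
Exactly 3 works: 3 values at 227 and 12 at 194 total 3009; lower one of the high values by 21 (still ≥ 195) to hit 2988.

3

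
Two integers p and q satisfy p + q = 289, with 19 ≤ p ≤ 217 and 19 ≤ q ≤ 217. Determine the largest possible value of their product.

pq = p(289 − p) is maximized when p is as near 289/2 as the bounds allow.
Taking p = 144 and q = 145 (both in [19, 217]) gives pq = 20880.

20880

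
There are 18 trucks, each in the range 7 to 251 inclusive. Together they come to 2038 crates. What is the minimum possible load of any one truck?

7

Minimizing one value means maximizing the remaining 17.
The other 17 can take up 17 × 251 = 4267 ≥ 2038 − 7, so one truck can sit at its floor of 7.
Achievable: one at 7 and the other 17 totalling 2031, which fits since 17 × 7 ≤ 2031 ≤ 17 × 251.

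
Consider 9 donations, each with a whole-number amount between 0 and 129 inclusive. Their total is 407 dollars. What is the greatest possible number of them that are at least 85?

Suppose k of them are at least 85. Those contribute at least 85 each and the other 9 − k at least 0 each.
So the total is at least 85k + 0(9 − k) = 0 + 85k. This must be ≤ 407, giving k ≤ 4.
k = 4 is achieved by 4 values at 85 and 5 at 0, total 340; add 67 to one value (staying below 85) to reach 407.

4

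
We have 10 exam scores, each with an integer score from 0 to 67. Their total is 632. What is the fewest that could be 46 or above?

Each value short of 46 is at most 45, costing at least 67 − 45 = 22 against the maximum total of 670.
We can afford to lose at most 670 − 632 = 38, so at most ⌊38/22⌋ = 1 fall short, and at least 9 are ≥ 46.
Exactly 9 works: 9 values at 67 and 1 at 45 total 648; lower one of the high values by 16 (still ≥ 46) to hit 632.

9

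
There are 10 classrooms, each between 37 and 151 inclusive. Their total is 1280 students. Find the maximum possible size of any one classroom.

Maximizing one value means minimizing the remaining 9.
The other 9 contribute at least 9 × 37 = 333, leaving at most 1280 − 333 = 947.
But each classroom is capped at 151, so the maximum is 151.
Achievable: one at 151 and the other 9 totalling 1129, which fits since 9 × 37 ≤ 1129 ≤ 9 × 151.

151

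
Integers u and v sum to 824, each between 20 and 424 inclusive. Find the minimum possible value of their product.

169600

For a fixed sum, uv is smallest when u and v are as far apart as possible.
At the endpoint u = 400, v = 824 − 400 = 424, so uv = 400 × 424 = 169600.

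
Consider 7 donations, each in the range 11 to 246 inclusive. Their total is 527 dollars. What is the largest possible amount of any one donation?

246

To make one donation as large as possible, make the other 6 as small as possible.
The other 6 contribute at least 6 × 11 = 66, leaving at most 527 − 66 = 461.
But each donation is capped at 246, so the maximum is 246.
Achievable: one at 246 and the other 6 totalling 281, which fits since 6 × 11 ≤ 281 ≤ 6 × 246.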